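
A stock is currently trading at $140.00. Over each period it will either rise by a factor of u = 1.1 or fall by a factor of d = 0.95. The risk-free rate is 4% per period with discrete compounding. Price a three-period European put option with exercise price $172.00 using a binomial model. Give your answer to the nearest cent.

$15.66

Risk-neutral probability p = (1 + 0.04 − 0.95)/(1.1 − 0.95) = 0.0900/0.1500 = 0.6000
Terminal stock prices: S_uuu = 186.3, S_uud = 160.9, S_udd = 139, S_ddd = 120
Terminal payoffs (K − S): max(-14.34, 0) = 0, max(11.07, 0) = 11.07, max(33.02, 0) = 33.02, max(51.97, 0) = 51.97
Node uu (S = 169.4): V_uu = 1/1.04·[0.6000·0.0000 + 0.4000·11.0700] = 4.2577
Node ud (S = 146.3): V_ud = 1/1.04·[0.6000·11.0700 + 0.4000·33.0150] = 19.0846
Node dd (S = 126.3): V_dd = 1/1.04·[0.6000·33.0150 + 0.4000·51.9675] = 39.0346
Node u (S = 154): V_u = 1/1.04·[0.6000·4.2577 + 0.4000·19.0846] = 9.7966
Node d (S = 133): V_d = 1/1.04·[0.6000·19.0846 + 0.4000·39.0346] = 26.0237
Node 0 (S = 140): V_0 = 1/1.04·[0.6000·9.7966 + 0.4000·26.0237] = 15.6610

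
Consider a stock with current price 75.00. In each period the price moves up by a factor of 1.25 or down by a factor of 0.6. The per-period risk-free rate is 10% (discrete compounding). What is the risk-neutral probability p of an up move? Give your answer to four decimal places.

Risk-neutral probability p = (1 + 0.1 − 0.6)/(1.25 − 0.6) = 0.5000/0.6500 = 0.7692

p = 0.7692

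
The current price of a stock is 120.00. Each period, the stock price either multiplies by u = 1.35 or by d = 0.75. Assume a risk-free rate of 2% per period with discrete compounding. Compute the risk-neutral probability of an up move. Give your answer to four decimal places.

p = 0.4500

Risk-neutral probability p = (1 + 0.02 − 0.75)/(1.35 − 0.75) = 0.2700/0.6000 = 0.4500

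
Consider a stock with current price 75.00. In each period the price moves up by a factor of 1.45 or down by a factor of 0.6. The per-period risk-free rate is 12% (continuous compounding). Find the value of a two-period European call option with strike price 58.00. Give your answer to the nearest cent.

Risk-neutral probability p = (e^0.12 − 0.6)/(1.45 − 0.6) = 0.5275/0.8500 = 0.6206
Terminal stock prices: S_uu = 157.7, S_ud = 65.25, S_dd = 27
Terminal payoffs (S − K): max(99.69, 0) = 99.69, max(7.25, 0) = 7.25, max(-31, 0) = 0
Node u (S = 108.8): V_u = e^(−0.12)·[0.6206·99.6875 + 0.3794·7.2500] = 57.3086
Node d (S = 45): V_d = e^(−0.12)·[0.6206·7.2500 + 0.3794·0.0000] = 3.9905
Node 0 (S = 75): V_0 = e^(−0.12)·[0.6206·57.3086 + 0.3794·3.9905] = 32.8860

32.89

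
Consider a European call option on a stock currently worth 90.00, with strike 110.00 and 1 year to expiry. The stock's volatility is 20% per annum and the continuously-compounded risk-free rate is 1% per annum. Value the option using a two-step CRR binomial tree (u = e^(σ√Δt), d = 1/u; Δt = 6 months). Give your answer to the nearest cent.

2.17

CRR parameters: u = e^(σ√Δt) = e^(0.2·√0.5) = 1.1519, d = 1/u = 0.8681
Per-period rate: rΔt = 0.01·0.5 = 0.005, so R = e^0.005 = 1.0050
Risk-neutral probability p = (e^0.005 − 0.8681)/(1.1519 − 0.8681) = 0.1369/0.2838 = 0.4824
Terminal stock prices: S_uu = 119.4, S_ud = 90, S_dd = 67.83
Terminal payoffs (S − K): max(9.421, 0) = 9.421, max(-20, 0) = 0, max(-42.17, 0) = 0
Node u (S = 103.7): V_u = e^(−0.005)·[0.4824·9.4207 + 0.5176·0.0000] = 4.5216
Node d (S = 78.13): V_d = e^(−0.005)·[0.4824·0.0000 + 0.5176·0.0000] = 0.0000
Node 0 (S = 90): V_0 = e^(−0.005)·[0.4824·4.5216 + 0.5176·0.0000] = 2.1702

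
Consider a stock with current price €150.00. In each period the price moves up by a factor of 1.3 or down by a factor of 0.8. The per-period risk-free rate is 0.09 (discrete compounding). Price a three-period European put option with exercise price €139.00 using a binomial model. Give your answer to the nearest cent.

Risk-neutral probability p = (1 + 0.09 − 0.8)/(1.3 − 0.8) = 0.2900/0.5000 = 0.5800
Terminal stock prices: S_uuu = 329.6, S_uud = 202.8, S_udd = 124.8, S_ddd = 76.8
Terminal payoffs (K − S): max(-190.6, 0) = 0, max(-63.8, 0) = 0, max(14.2, 0) = 14.2, max(62.2, 0) = 62.2
Node uu (S = 253.5): V_uu = 1/1.09·[0.5800·0.0000 + 0.4200·0.0000] = 0.0000
Node ud (S = 156): V_ud = 1/1.09·[0.5800·0.0000 + 0.4200·14.2000] = 5.4716
Node dd (S = 96): V_dd = 1/1.09·[0.5800·14.2000 + 0.4200·62.2000] = 31.5229
Node u (S = 195): V_u = 1/1.09·[0.5800·0.0000 + 0.4200·5.4716] = 2.1083
Node d (S = 120): V_d = 1/1.09·[0.5800·5.4716 + 0.4200·31.5229] = 15.0579
Node 0 (S = 150): V_0 = 1/1.09·[0.5800·2.1083 + 0.4200·15.0579] = 6.9240

€6.92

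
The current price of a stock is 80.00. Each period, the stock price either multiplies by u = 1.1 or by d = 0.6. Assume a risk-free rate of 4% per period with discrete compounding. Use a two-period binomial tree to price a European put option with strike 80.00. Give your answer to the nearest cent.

Risk-neutral probability p = (1 + 0.04 − 0.6)/(1.1 − 0.6) = 0.4400/0.5000 = 0.8800
Terminal stock prices: S_uu = 96.8, S_ud = 52.8, S_dd = 28.8
Terminal payoffs (K − S): max(-16.8, 0) = 0, max(27.2, 0) = 27.2, max(51.2, 0) = 51.2
Node u (S = 88): V_u = 1/1.04·[0.8800·0.0000 + 0.1200·27.2000] = 3.1385
Node d (S = 48): V_d = 1/1.04·[0.8800·27.2000 + 0.1200·51.2000] = 28.9231
Node 0 (S = 80): V_0 = 1/1.04·[0.8800·3.1385 + 0.1200·28.9231] = 5.9929

5.99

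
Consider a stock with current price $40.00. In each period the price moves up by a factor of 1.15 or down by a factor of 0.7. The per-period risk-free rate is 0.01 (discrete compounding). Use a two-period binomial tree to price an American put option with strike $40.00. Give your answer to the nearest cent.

Risk-neutral probability p = (1 + 0.01 − 0.7)/(1.15 − 0.7) = 0.3100/0.4500 = 0.6889
Terminal stock prices: S_uu = 52.9, S_ud = 32.2, S_dd = 19.6
Terminal payoffs (K − S): max(-12.9, 0) = 0, max(7.8, 0) = 7.8, max(20.4, 0) = 20.4
Node u (S = 46): continuation = 1/1.01·[0.6889·0.0000 + 0.3111·7.8000] = 2.4026; exercise value = 0.0000 ≤ continuation, so V_u = 2.4026
Node d (S = 28): continuation = 1/1.01·[0.6889·7.8000 + 0.3111·20.4000] = 11.6040; exercise value = 12.0000 > continuation, so V_d = 12.0000 (exercise)
Node 0 (S = 40): continuation = 1/1.01·[0.6889·2.4026 + 0.3111·12.0000] = 5.3351; exercise value = 0.0000 ≤ continuation, so V_0 = 5.3351

$5.34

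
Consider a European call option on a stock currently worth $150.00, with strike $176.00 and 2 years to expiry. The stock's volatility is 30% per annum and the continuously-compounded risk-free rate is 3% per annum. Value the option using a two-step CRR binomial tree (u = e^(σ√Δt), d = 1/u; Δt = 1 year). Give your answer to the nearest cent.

CRR parameters: u = e^(σ√Δt) = e^(0.3·√1) = 1.3499, d = 1/u = 0.7408
Per-period rate: rΔt = 0.03·1 = 0.03, so R = e^0.03 = 1.0305
Risk-neutral probability p = (e^0.03 − 0.7408)/(1.3499 − 0.7408) = 0.2896/0.6090 = 0.4756
Terminal stock prices: S_uu = 273.3, S_ud = 150, S_dd = 82.32
Terminal payoffs (S − K): max(97.32, 0) = 97.32, max(-26, 0) = 0, max(-93.68, 0) = 0
Node u (S = 202.5): V_u = e^(−0.03)·[0.4756·97.3178 + 0.5244·0.0000] = 44.9128
Node d (S = 111.1): V_d = e^(−0.03)·[0.4756·0.0000 + 0.5244·0.0000] = 0.0000
Node 0 (S = 150): V_0 = e^(−0.03)·[0.4756·44.9128 + 0.5244·0.0000] = 20.7276

$20.73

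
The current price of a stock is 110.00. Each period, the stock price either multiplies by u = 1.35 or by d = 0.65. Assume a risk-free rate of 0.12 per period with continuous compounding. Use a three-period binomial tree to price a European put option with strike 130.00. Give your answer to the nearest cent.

11.94

Risk-neutral probability p = (e^0.12 − 0.65)/(1.35 − 0.65) = 0.4775/0.7000 = 0.6821
Terminal stock prices: S_uuu = 270.6, S_uud = 130.3, S_udd = 62.74, S_ddd = 30.21
Terminal payoffs (K − S): max(-140.6, 0) = 0, max(-0.3088, 0) = 0, max(67.26, 0) = 67.26, max(99.79, 0) = 99.79
Node uu (S = 200.5): V_uu = e^(−0.12)·[0.6821·0.0000 + 0.3179·0.0000] = 0.0000
Node ud (S = 96.53): V_ud = e^(−0.12)·[0.6821·0.0000 + 0.3179·67.2587] = 18.9615
Node dd (S = 46.48): V_dd = e^(−0.12)·[0.6821·67.2587 + 0.3179·99.7912] = 68.8247
Node u (S = 148.5): V_u = e^(−0.12)·[0.6821·0.0000 + 0.3179·18.9615] = 5.3456
Node d (S = 71.5): V_d = e^(−0.12)·[0.6821·18.9615 + 0.3179·68.8247] = 30.8746
Node 0 (S = 110): V_0 = e^(−0.12)·[0.6821·5.3456 + 0.3179·30.8746] = 11.9382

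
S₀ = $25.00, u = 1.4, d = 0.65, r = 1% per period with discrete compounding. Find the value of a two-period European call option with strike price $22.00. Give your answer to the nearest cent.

Risk-neutral probability p = (1 + 0.01 − 0.65)/(1.4 − 0.65) = 0.3600/0.7500 = 0.4800
Terminal stock prices: S_uu = 49, S_ud = 22.75, S_dd = 10.56
Terminal payoffs (S − K): max(27, 0) = 27, max(0.75, 0) = 0.75, max(-11.44, 0) = 0
Node u (S = 35): V_u = 1/1.01·[0.4800·27.0000 + 0.5200·0.7500] = 13.2178
Node d (S = 16.25): V_d = 1/1.01·[0.4800·0.7500 + 0.5200·0.0000] = 0.3564
Node 0 (S = 25): V_0 = 1/1.01·[0.4800·13.2178 + 0.5200·0.3564] = 6.4652

$6.47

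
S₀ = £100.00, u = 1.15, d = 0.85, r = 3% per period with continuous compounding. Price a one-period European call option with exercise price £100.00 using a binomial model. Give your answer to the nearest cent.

£8.76

Risk-neutral probability p = (e^0.03 − 0.85)/(1.15 − 0.85) = 0.1805/0.3000 = 0.6015
Terminal stock prices: S_u = 115, S_d = 85
Terminal payoffs (S − K): max(15, 0) = 15, max(-15, 0) = 0
Node 0 (S = 100): V_0 = e^(−0.03)·[0.6015·15.0000 + 0.3985·0.0000] = 8.7561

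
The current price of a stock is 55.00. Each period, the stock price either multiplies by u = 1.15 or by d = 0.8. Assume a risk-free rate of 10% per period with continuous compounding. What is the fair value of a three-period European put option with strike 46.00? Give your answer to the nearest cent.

0.20

Risk-neutral probability p = (e^0.1 − 0.8)/(1.15 − 0.8) = 0.3052/0.3500 = 0.8719
Terminal stock prices: S_uuu = 83.65, S_uud = 58.19, S_udd = 40.48, S_ddd = 28.16
Terminal payoffs (K − S): max(-37.65, 0) = 0, max(-12.19, 0) = 0, max(5.52, 0) = 5.52, max(17.84, 0) = 17.84
Node uu (S = 72.74): V_uu = e^(−0.1)·[0.8719·0.0000 + 0.1281·0.0000] = 0.0000
Node ud (S = 50.6): V_ud = e^(−0.1)·[0.8719·0.0000 + 0.1281·5.5200] = 0.6397
Node dd (S = 35.2): V_dd = e^(−0.1)·[0.8719·5.5200 + 0.1281·17.8400] = 6.4225
Node u (S = 63.25): V_u = e^(−0.1)·[0.8719·0.0000 + 0.1281·0.6397] = 0.0741
Node d (S = 44): V_d = e^(−0.1)·[0.8719·0.6397 + 0.1281·6.4225] = 1.2491
Node 0 (S = 55): V_0 = e^(−0.1)·[0.8719·0.0741 + 0.1281·1.2491] = 0.2033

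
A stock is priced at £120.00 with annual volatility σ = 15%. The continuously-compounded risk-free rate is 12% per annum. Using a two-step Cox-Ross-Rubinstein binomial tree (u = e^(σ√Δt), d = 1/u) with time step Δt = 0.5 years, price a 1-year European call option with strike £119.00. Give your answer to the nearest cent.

CRR parameters: u = e^(σ√Δt) = e^(0.15·√0.5) = 1.1119, d = 1/u = 0.8994
Per-period rate: rΔt = 0.12·0.5 = 0.06, so R = e^0.06 = 1.0618
Risk-neutral probability p = (e^0.06 − 0.8994)/(1.1119 − 0.8994) = 0.1625/0.2125 = 0.7645
Terminal stock prices: S_uu = 148.4, S_ud = 120, S_dd = 97.06
Terminal payoffs (S − K): max(29.36, 0) = 29.36, max(1, 0) = 1, max(-21.94, 0) = 0
Node u (S = 133.4): V_u = e^(−0.06)·[0.7645·29.3573 + 0.2355·1.0000] = 21.3575
Node d (S = 107.9): V_d = e^(−0.06)·[0.7645·1.0000 + 0.2355·0.0000] = 0.7199
Node 0 (S = 120): V_0 = e^(−0.06)·[0.7645·21.3575 + 0.2355·0.7199] = 15.5359

£15.54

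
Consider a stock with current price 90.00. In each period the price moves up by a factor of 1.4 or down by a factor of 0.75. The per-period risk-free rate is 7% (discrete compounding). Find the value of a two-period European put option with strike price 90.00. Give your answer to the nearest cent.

8.86

Risk-neutral probability p = (1 + 0.07 − 0.75)/(1.4 − 0.75) = 0.3200/0.6500 = 0.4923
Terminal stock prices: S_uu = 176.4, S_ud = 94.5, S_dd = 50.62
Terminal payoffs (K − S): max(-86.4, 0) = 0, max(-4.5, 0) = 0, max(39.38, 0) = 39.38
Node u (S = 126): V_u = 1/1.07·[0.4923·0.0000 + 0.5077·0.0000] = 0.0000
Node d (S = 67.5): V_d = 1/1.07·[0.4923·0.0000 + 0.5077·39.3750] = 18.6826
Node 0 (S = 90): V_0 = 1/1.07·[0.4923·0.0000 + 0.5077·18.6826] = 8.8645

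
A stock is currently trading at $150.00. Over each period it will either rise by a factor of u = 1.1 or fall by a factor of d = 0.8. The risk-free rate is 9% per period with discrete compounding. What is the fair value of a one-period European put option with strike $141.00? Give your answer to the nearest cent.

Risk-neutral probability p = (1 + 0.09 − 0.8)/(1.1 − 0.8) = 0.2900/0.3000 = 0.9667
Terminal stock prices: S_u = 165, S_d = 120
Terminal payoffs (K − S): max(-24, 0) = 0, max(21, 0) = 21
Node 0 (S = 150): V_0 = 1/1.09·[0.9667·0.0000 + 0.0333·21.0000] = 0.6422

$0.64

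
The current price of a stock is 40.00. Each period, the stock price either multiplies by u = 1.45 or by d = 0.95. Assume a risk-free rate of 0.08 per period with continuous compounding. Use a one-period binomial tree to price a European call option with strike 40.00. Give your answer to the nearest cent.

4.43

Risk-neutral probability p = (e^0.08 − 0.95)/(1.45 − 0.95) = 0.1333/0.5000 = 0.2666
Terminal stock prices: S_u = 58, S_d = 38
Terminal payoffs (S − K): max(18, 0) = 18, max(-2, 0) = 0
Node 0 (S = 40): V_0 = e^(−0.08)·[0.2666·18.0000 + 0.7334·0.0000] = 4.4294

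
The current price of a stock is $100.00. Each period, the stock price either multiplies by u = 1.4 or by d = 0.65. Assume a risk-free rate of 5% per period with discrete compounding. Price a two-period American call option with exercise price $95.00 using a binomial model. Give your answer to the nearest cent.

$26.06

Risk-neutral probability p = (1 + 0.05 − 0.65)/(1.4 − 0.65) = 0.4000/0.7500 = 0.5333
Terminal stock prices: S_uu = 196, S_ud = 91, S_dd = 42.25
Terminal payoffs (S − K): max(101, 0) = 101, max(-4, 0) = 0, max(-52.75, 0) = 0
Node u (S = 140): continuation = 1/1.05·[0.5333·101.0000 + 0.4667·0.0000] = 51.3016; exercise value = 45.0000 ≤ continuation, so V_u = 51.3016
Node d (S = 65): continuation = 1/1.05·[0.5333·0.0000 + 0.4667·0.0000] = 0.0000; exercise value = 0.0000 ≤ continuation, so V_d = 0.0000
Node 0 (S = 100): continuation = 1/1.05·[0.5333·51.3016 + 0.4667·0.0000] = 26.0579; exercise value = 5.0000 ≤ continuation, so V_0 = 26.0579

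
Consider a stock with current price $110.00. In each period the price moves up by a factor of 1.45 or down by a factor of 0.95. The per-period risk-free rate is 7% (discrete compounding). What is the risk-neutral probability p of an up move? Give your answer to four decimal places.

Risk-neutral probability p = (1 + 0.07 − 0.95)/(1.45 − 0.95) = 0.1200/0.5000 = 0.2400

p = 0.2400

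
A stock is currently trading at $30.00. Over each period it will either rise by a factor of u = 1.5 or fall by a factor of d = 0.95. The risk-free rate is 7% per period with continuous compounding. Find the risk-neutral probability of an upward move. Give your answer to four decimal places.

p = 0.2227

Risk-neutral probability p = (e^0.07 − 0.95)/(1.5 − 0.95) = 0.1225/0.5500 = 0.2227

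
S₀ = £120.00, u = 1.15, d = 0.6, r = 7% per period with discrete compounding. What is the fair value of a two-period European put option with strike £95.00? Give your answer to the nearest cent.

£3.61

Risk-neutral probability p = (1 + 0.07 − 0.6)/(1.15 − 0.6) = 0.4700/0.5500 = 0.8545
Terminal stock prices: S_uu = 158.7, S_ud = 82.8, S_dd = 43.2
Terminal payoffs (K − S): max(-63.7, 0) = 0, max(12.2, 0) = 12.2, max(51.8, 0) = 51.8
Node u (S = 138): V_u = 1/1.07·[0.8545·0.0000 + 0.1455·12.2000] = 1.6585
Node d (S = 72): V_d = 1/1.07·[0.8545·12.2000 + 0.1455·51.8000] = 16.7850
Node 0 (S = 120): V_0 = 1/1.07·[0.8545·1.6585 + 0.1455·16.7850] = 3.6062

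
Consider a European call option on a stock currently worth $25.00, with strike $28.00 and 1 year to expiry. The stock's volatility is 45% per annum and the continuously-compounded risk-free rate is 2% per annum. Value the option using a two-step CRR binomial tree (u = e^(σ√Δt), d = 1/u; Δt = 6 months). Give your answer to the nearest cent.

CRR parameters: u = e^(σ√Δt) = e^(0.45·√0.5) = 1.3746, d = 1/u = 0.7275
Per-period rate: rΔt = 0.02·0.5 = 0.01, so R = e^0.01 = 1.0101
Risk-neutral probability p = (e^0.01 − 0.7275)/(1.3746 − 0.7275) = 0.2826/0.6472 = 0.4366
Terminal stock prices: S_uu = 47.24, S_ud = 25, S_dd = 13.23
Terminal payoffs (S − K): max(19.24, 0) = 19.24, max(-3, 0) = 0, max(-14.77, 0) = 0
Node u (S = 34.37): V_u = e^(−0.01)·[0.4366·19.2415 + 0.5634·0.0000] = 8.3181
Node d (S = 18.19): V_d = e^(−0.01)·[0.4366·0.0000 + 0.5634·0.0000] = 0.0000
Node 0 (S = 25): V_0 = e^(−0.01)·[0.4366·8.3181 + 0.5634·0.0000] = 3.5959

$3.60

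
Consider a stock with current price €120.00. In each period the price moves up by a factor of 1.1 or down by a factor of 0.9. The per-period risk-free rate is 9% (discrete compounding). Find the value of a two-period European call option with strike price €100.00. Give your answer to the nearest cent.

Risk-neutral probability p = (1 + 0.09 − 0.9)/(1.1 − 0.9) = 0.1900/0.2000 = 0.9500
Terminal stock prices: S_uu = 145.2, S_ud = 118.8, S_dd = 97.2
Terminal payoffs (S − K): max(45.2, 0) = 45.2, max(18.8, 0) = 18.8, max(-2.8, 0) = 0
Node u (S = 132): V_u = 1/1.09·[0.9500·45.2000 + 0.0500·18.8000] = 40.2569
Node d (S = 108): V_d = 1/1.09·[0.9500·18.8000 + 0.0500·0.0000] = 16.3853
Node 0 (S = 120): V_0 = 1/1.09·[0.9500·40.2569 + 0.0500·16.3853] = 35.8379

€35.84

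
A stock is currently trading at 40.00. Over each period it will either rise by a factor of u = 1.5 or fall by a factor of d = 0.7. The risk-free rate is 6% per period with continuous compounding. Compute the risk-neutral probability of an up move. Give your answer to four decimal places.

Risk-neutral probability p = (e^0.06 − 0.7)/(1.5 − 0.7) = 0.3618/0.8000 = 0.4523

p = 0.4523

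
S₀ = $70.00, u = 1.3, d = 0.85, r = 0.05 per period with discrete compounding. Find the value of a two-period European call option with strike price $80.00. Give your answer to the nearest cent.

Risk-neutral probability p = (1 + 0.05 − 0.85)/(1.3 − 0.85) = 0.2000/0.4500 = 0.4444
Terminal stock prices: S_uu = 118.3, S_ud = 77.35, S_dd = 50.57
Terminal payoffs (S − K): max(38.3, 0) = 38.3, max(-2.65, 0) = 0, max(-29.43, 0) = 0
Node u (S = 91): V_u = 1/1.05·[0.4444·38.3000 + 0.5556·0.0000] = 16.2116
Node d (S = 59.5): V_d = 1/1.05·[0.4444·0.0000 + 0.5556·0.0000] = 0.0000
Node 0 (S = 70): V_0 = 1/1.05·[0.4444·16.2116 + 0.5556·0.0000] = 6.8621

$6.86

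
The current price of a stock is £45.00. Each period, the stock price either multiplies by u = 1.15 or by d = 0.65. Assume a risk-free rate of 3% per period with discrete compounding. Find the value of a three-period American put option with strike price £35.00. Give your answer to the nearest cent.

Risk-neutral probability p = (1 + 0.03 − 0.65)/(1.15 − 0.65) = 0.3800/0.5000 = 0.7600
Terminal stock prices: S_uuu = 68.44, S_uud = 38.68, S_udd = 21.86, S_ddd = 12.36
Terminal payoffs (K − S): max(-33.44, 0) = 0, max(-3.683, 0) = 0, max(13.14, 0) = 13.14, max(22.64, 0) = 22.64
Node uu (S = 59.51): continuation = 1/1.03·[0.7600·0.0000 + 0.2400·0.0000] = 0.0000; exercise value = 0.0000 ≤ continuation, so V_uu = 0.0000
Node ud (S = 33.64): continuation = 1/1.03·[0.7600·0.0000 + 0.2400·13.1356] = 3.0607; exercise value = 1.3625 ≤ continuation, so V_ud = 3.0607
Node dd (S = 19.01): continuation = 1/1.03·[0.7600·13.1356 + 0.2400·22.6419] = 14.9681; exercise value = 15.9875 > continuation, so V_dd = 15.9875 (exercise)
Node u (S = 51.75): continuation = 1/1.03·[0.7600·0.0000 + 0.2400·3.0607] = 0.7132; exercise value = 0.0000 ≤ continuation, so V_u = 0.7132
Node d (S = 29.25): continuation = 1/1.03·[0.7600·3.0607 + 0.2400·15.9875] = 5.9836; exercise value = 5.7500 ≤ continuation, so V_d = 5.9836
Node 0 (S = 45): continuation = 1/1.03·[0.7600·0.7132 + 0.2400·5.9836] = 1.9205; exercise value = 0.0000 ≤ continuation, so V_0 = 1.9205

£1.92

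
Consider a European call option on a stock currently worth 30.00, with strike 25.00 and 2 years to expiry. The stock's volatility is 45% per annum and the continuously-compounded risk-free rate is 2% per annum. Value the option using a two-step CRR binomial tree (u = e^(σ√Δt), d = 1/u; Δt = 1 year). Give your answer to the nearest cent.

CRR parameters: u = e^(σ√Δt) = e^(0.45·√1) = 1.5683, d = 1/u = 0.6376
Per-period rate: rΔt = 0.02·1 = 0.02, so R = e^0.02 = 1.0202
Risk-neutral probability p = (e^0.02 − 0.6376)/(1.5683 − 0.6376) = 0.3826/0.9307 = 0.4111
Terminal stock prices: S_uu = 73.79, S_ud = 30, S_dd = 12.2
Terminal payoffs (S − K): max(48.79, 0) = 48.79, max(5, 0) = 5, max(-12.8, 0) = 0
Node u (S = 47.05): V_u = e^(−0.02)·[0.4111·48.7881 + 0.5889·5.0000] = 22.5444
Node d (S = 19.13): V_d = e^(−0.02)·[0.4111·5.0000 + 0.5889·0.0000] = 2.0146
Node 0 (S = 30): V_0 = e^(−0.02)·[0.4111·22.5444 + 0.5889·2.0146] = 10.2467

10.25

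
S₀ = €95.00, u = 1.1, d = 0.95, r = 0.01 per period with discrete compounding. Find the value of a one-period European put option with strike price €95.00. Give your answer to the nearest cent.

Risk-neutral probability p = (1 + 0.01 − 0.95)/(1.1 − 0.95) = 0.0600/0.1500 = 0.4000
Terminal stock prices: S_u = 104.5, S_d = 90.25
Terminal payoffs (K − S): max(-9.5, 0) = 0, max(4.75, 0) = 4.75
Node 0 (S = 95): V_0 = 1/1.01·[0.4000·0.0000 + 0.6000·4.7500] = 2.8218

€2.82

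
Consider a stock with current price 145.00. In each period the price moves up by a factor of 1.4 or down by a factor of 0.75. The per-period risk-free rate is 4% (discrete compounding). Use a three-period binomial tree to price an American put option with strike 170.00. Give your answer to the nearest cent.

Risk-neutral probability p = (1 + 0.04 − 0.75)/(1.4 − 0.75) = 0.2900/0.6500 = 0.4462
Terminal stock prices: S_uuu = 397.9, S_uud = 213.1, S_udd = 114.2, S_ddd = 61.17
Terminal payoffs (K − S): max(-227.9, 0) = 0, max(-43.15, 0) = 0, max(55.81, 0) = 55.81, max(108.8, 0) = 108.8
Node uu (S = 284.2): continuation = 1/1.04·[0.4462·0.0000 + 0.5538·0.0000] = 0.0000; exercise value = 0.0000 ≤ continuation, so V_uu = 0.0000
Node ud (S = 152.2): continuation = 1/1.04·[0.4462·0.0000 + 0.5538·55.8125] = 29.7226; exercise value = 17.7500 ≤ continuation, so V_ud = 29.7226
Node dd (S = 81.56): continuation = 1/1.04·[0.4462·55.8125 + 0.5538·108.8281] = 81.8990; exercise value = 88.4375 > continuation, so V_dd = 88.4375 (exercise)
Node u (S = 203): continuation = 1/1.04·[0.4462·0.0000 + 0.5538·29.7226] = 15.8286; exercise value = 0.0000 ≤ continuation, so V_u = 15.8286
Node d (S = 108.8): continuation = 1/1.04·[0.4462·29.7226 + 0.5538·88.4375] = 59.8477; exercise value = 61.2500 > continuation, so V_d = 61.2500 (exercise)
Node 0 (S = 145): continuation = 1/1.04·[0.4462·15.8286 + 0.5538·61.2500] = 39.4087; exercise value = 25.0000 ≤ continuation, so V_0 = 39.4087

39.41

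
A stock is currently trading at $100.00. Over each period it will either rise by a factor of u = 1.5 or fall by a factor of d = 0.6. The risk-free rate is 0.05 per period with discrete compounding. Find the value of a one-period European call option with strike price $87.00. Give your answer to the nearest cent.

$30.00

Risk-neutral probability p = (1 + 0.05 − 0.6)/(1.5 − 0.6) = 0.4500/0.9000 = 0.5000
Terminal stock prices: S_u = 150, S_d = 60
Terminal payoffs (S − K): max(63, 0) = 63, max(-27, 0) = 0
Node 0 (S = 100): V_0 = 1/1.05·[0.5000·63.0000 + 0.5000·0.0000] = 30.0000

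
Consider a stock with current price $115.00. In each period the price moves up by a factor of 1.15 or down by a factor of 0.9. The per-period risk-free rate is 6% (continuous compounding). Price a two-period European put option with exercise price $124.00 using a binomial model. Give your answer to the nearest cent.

Risk-neutral probability p = (e^0.06 − 0.9)/(1.15 − 0.9) = 0.1618/0.2500 = 0.6473
Terminal stock prices: S_uu = 152.1, S_ud = 119, S_dd = 93.15
Terminal payoffs (K − S): max(-28.09, 0) = 0, max(4.975, 0) = 4.975, max(30.85, 0) = 30.85
Node u (S = 132.2): V_u = e^(−0.06)·[0.6473·0.0000 + 0.3527·4.9750] = 1.6523
Node d (S = 103.5): V_d = e^(−0.06)·[0.6473·4.9750 + 0.3527·30.8500] = 13.2788
Node 0 (S = 115): V_0 = e^(−0.06)·[0.6473·1.6523 + 0.3527·13.2788] = 5.4174

$5.42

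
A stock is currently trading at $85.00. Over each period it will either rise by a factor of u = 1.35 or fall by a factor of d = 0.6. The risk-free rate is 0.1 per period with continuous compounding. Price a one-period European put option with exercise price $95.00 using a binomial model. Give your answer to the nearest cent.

Risk-neutral probability p = (e^0.1 − 0.6)/(1.35 − 0.6) = 0.5052/0.7500 = 0.6736
Terminal stock prices: S_u = 114.8, S_d = 51
Terminal payoffs (K − S): max(-19.75, 0) = 0, max(44, 0) = 44
Node 0 (S = 85): V_0 = e^(−0.1)·[0.6736·0.0000 + 0.3264·44.0000] = 12.9965

$13.00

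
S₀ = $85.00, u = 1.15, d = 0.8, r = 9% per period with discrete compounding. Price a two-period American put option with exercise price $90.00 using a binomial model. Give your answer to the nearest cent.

$5.00

Risk-neutral probability p = (1 + 0.09 − 0.8)/(1.15 − 0.8) = 0.2900/0.3500 = 0.8286
Terminal stock prices: S_uu = 112.4, S_ud = 78.2, S_dd = 54.4
Terminal payoffs (K − S): max(-22.41, 0) = 0, max(11.8, 0) = 11.8, max(35.6, 0) = 35.6
Node u (S = 97.75): continuation = 1/1.09·[0.8286·0.0000 + 0.1714·11.8000] = 1.8558; exercise value = 0.0000 ≤ continuation, so V_u = 1.8558
Node d (S = 68): continuation = 1/1.09·[0.8286·11.8000 + 0.1714·35.6000] = 14.5688; exercise value = 22.0000 > continuation, so V_d = 22.0000 (exercise)
Node 0 (S = 85): continuation = 1/1.09·[0.8286·1.8558 + 0.1714·22.0000] = 4.8708; exercise value = 5.0000 > continuation, so V_0 = 5.0000 (exercise)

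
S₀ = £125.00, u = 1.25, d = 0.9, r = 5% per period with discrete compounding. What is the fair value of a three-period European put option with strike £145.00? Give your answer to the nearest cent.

£15.37

Risk-neutral probability p = (1 + 0.05 − 0.9)/(1.25 − 0.9) = 0.1500/0.3500 = 0.4286
Terminal stock prices: S_uuu = 244.1, S_uud = 175.8, S_udd = 126.6, S_ddd = 91.13
Terminal payoffs (K − S): max(-99.14, 0) = 0, max(-30.78, 0) = 0, max(18.44, 0) = 18.44, max(53.87, 0) = 53.87
Node uu (S = 195.3): V_uu = 1/1.05·[0.4286·0.0000 + 0.5714·0.0000] = 0.0000
Node ud (S = 140.6): V_ud = 1/1.05·[0.4286·0.0000 + 0.5714·18.4375] = 10.0340
Node dd (S = 101.2): V_dd = 1/1.05·[0.4286·18.4375 + 0.5714·53.8750] = 36.8452
Node u (S = 156.2): V_u = 1/1.05·[0.4286·0.0000 + 0.5714·10.0340] = 5.4607
Node d (S = 112.5): V_d = 1/1.05·[0.4286·10.0340 + 0.5714·36.8452] = 24.1473
Node 0 (S = 125): V_0 = 1/1.05·[0.4286·5.4607 + 0.5714·24.1473] = 15.3703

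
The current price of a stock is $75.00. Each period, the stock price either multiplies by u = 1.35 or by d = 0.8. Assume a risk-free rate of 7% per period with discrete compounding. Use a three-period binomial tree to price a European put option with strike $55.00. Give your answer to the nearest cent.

$1.79

Risk-neutral probability p = (1 + 0.07 − 0.8)/(1.35 − 0.8) = 0.2700/0.5500 = 0.4909
Terminal stock prices: S_uuu = 184.5, S_uud = 109.4, S_udd = 64.8, S_ddd = 38.4
Terminal payoffs (K − S): max(-129.5, 0) = 0, max(-54.35, 0) = 0, max(-9.8, 0) = 0, max(16.6, 0) = 16.6
Node uu (S = 136.7): V_uu = 1/1.07·[0.4909·0.0000 + 0.5091·0.0000] = 0.0000
Node ud (S = 81): V_ud = 1/1.07·[0.4909·0.0000 + 0.5091·0.0000] = 0.0000
Node dd (S = 48): V_dd = 1/1.07·[0.4909·0.0000 + 0.5091·16.6000] = 7.8980
Node u (S = 101.2): V_u = 1/1.07·[0.4909·0.0000 + 0.5091·0.0000] = 0.0000
Node d (S = 60): V_d = 1/1.07·[0.4909·0.0000 + 0.5091·7.8980] = 3.7578
Node 0 (S = 75): V_0 = 1/1.07·[0.4909·0.0000 + 0.5091·3.7578] = 1.7879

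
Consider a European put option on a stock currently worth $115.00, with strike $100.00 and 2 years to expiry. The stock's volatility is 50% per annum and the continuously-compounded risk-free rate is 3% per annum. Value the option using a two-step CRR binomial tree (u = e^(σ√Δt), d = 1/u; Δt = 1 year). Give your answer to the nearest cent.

$19.12

CRR parameters: u = e^(σ√Δt) = e^(0.5·√1) = 1.6487, d = 1/u = 0.6065
Per-period rate: rΔt = 0.03·1 = 0.03, so R = e^0.03 = 1.0305
Risk-neutral probability p = (e^0.03 − 0.6065)/(1.6487 − 0.6065) = 0.4239/1.0422 = 0.4068
Terminal stock prices: S_uu = 312.6, S_ud = 115, S_dd = 42.31
Terminal payoffs (K − S): max(-212.6, 0) = 0, max(-15, 0) = 0, max(57.69, 0) = 57.69
Node u (S = 189.6): V_u = e^(−0.03)·[0.4068·0.0000 + 0.5932·0.0000] = 0.0000
Node d (S = 69.75): V_d = e^(−0.03)·[0.4068·0.0000 + 0.5932·57.6939] = 33.2146
Node 0 (S = 115): V_0 = e^(−0.03)·[0.4068·0.0000 + 0.5932·33.2146] = 19.1218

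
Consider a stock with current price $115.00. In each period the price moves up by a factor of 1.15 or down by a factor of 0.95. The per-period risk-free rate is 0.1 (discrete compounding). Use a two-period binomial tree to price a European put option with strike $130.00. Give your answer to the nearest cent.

Risk-neutral probability p = (1 + 0.1 − 0.95)/(1.15 − 0.95) = 0.1500/0.2000 = 0.7500
Terminal stock prices: S_uu = 152.1, S_ud = 125.6, S_dd = 103.8
Terminal payoffs (K − S): max(-22.09, 0) = 0, max(4.363, 0) = 4.363, max(26.21, 0) = 26.21
Node u (S = 132.2): V_u = 1/1.1·[0.7500·0.0000 + 0.2500·4.3625] = 0.9915
Node d (S = 109.2): V_d = 1/1.1·[0.7500·4.3625 + 0.2500·26.2125] = 8.9318
Node 0 (S = 115): V_0 = 1/1.1·[0.7500·0.9915 + 0.2500·8.9318] = 2.7060

$2.71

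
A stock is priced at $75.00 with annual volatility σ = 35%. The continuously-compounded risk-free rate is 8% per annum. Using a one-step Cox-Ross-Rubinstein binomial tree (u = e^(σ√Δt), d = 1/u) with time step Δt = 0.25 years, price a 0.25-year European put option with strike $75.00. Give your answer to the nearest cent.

$5.74

CRR parameters: u = e^(σ√Δt) = e^(0.35·√0.25) = 1.1912, d = 1/u = 0.8395
Per-period rate: rΔt = 0.08·0.25 = 0.02, so R = e^0.02 = 1.0202
Risk-neutral probability p = (e^0.02 − 0.8395)/(1.1912 − 0.8395) = 0.1807/0.3518 = 0.5138
Terminal stock prices: S_u = 89.34, S_d = 62.96
Terminal payoffs (K − S): max(-14.34, 0) = 0, max(12.04, 0) = 12.04
Node 0 (S = 75): V_0 = e^(−0.02)·[0.5138·0.0000 + 0.4862·12.0407] = 5.7384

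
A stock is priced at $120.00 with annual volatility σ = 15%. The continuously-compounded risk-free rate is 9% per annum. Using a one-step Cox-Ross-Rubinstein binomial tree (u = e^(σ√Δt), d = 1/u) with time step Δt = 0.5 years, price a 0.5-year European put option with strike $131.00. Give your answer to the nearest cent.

$6.84

CRR parameters: u = e^(σ√Δt) = e^(0.15·√0.5) = 1.1119, d = 1/u = 0.8994
Per-period rate: rΔt = 0.09·0.5 = 0.045, so R = e^0.045 = 1.0460
Risk-neutral probability p = (e^0.045 − 0.8994)/(1.1119 − 0.8994) = 0.1467/0.2125 = 0.6901
Terminal stock prices: S_u = 133.4, S_d = 107.9
Terminal payoffs (K − S): max(-2.427, 0) = 0, max(23.08, 0) = 23.08
Node 0 (S = 120): V_0 = e^(−0.045)·[0.6901·0.0000 + 0.3099·23.0762] = 6.8371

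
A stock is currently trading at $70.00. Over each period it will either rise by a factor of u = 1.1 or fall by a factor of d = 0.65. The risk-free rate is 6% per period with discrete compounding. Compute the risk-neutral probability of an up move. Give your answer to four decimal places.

Risk-neutral probability p = (1 + 0.06 − 0.65)/(1.1 − 0.65) = 0.4100/0.4500 = 0.9111

p = 0.9111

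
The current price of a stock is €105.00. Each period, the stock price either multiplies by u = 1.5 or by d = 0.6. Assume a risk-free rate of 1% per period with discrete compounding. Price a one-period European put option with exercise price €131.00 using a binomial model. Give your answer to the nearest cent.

€36.66

Risk-neutral probability p = (1 + 0.01 − 0.6)/(1.5 − 0.6) = 0.4100/0.9000 = 0.4556
Terminal stock prices: S_u = 157.5, S_d = 63
Terminal payoffs (K − S): max(-26.5, 0) = 0, max(68, 0) = 68
Node 0 (S = 105): V_0 = 1/1.01·[0.4556·0.0000 + 0.5444·68.0000] = 36.6557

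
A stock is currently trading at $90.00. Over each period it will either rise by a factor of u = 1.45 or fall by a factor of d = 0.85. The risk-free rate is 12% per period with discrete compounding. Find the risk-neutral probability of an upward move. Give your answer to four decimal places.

Risk-neutral probability p = (1 + 0.12 − 0.85)/(1.45 − 0.85) = 0.2700/0.6000 = 0.4500

p = 0.4500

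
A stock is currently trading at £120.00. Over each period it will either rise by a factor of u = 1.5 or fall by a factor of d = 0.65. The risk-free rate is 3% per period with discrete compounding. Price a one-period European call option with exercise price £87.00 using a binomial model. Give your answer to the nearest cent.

£40.37

Risk-neutral probability p = (1 + 0.03 − 0.65)/(1.5 − 0.65) = 0.3800/0.8500 = 0.4471
Terminal stock prices: S_u = 180, S_d = 78
Terminal payoffs (S − K): max(93, 0) = 93, max(-9, 0) = 0
Node 0 (S = 120): V_0 = 1/1.03·[0.4471·93.0000 + 0.5529·0.0000] = 40.3655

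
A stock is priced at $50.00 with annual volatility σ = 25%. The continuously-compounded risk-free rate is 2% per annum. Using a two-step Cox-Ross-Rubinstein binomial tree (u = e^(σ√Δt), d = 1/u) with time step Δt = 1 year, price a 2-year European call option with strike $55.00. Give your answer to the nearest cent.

CRR parameters: u = e^(σ√Δt) = e^(0.25·√1) = 1.2840, d = 1/u = 0.7788
Per-period rate: rΔt = 0.02·1 = 0.02, so R = e^0.02 = 1.0202
Risk-neutral probability p = (e^0.02 − 0.7788)/(1.2840 − 0.7788) = 0.2414/0.5052 = 0.4778
Terminal stock prices: S_uu = 82.44, S_ud = 50, S_dd = 30.33
Terminal payoffs (S − K): max(27.44, 0) = 27.44, max(-5, 0) = 0, max(-24.67, 0) = 0
Node u (S = 64.2): V_u = e^(−0.02)·[0.4778·27.4361 + 0.5222·0.0000] = 12.8496
Node d (S = 38.94): V_d = e^(−0.02)·[0.4778·0.0000 + 0.5222·0.0000] = 0.0000
Node 0 (S = 50): V_0 = e^(−0.02)·[0.4778·12.8496 + 0.5222·0.0000] = 6.0181

$6.02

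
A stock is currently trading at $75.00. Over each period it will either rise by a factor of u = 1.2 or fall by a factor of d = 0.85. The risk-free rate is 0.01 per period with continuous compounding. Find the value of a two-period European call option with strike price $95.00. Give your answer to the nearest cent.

$2.66

Risk-neutral probability p = (e^0.01 − 0.85)/(1.2 − 0.85) = 0.1601/0.3500 = 0.4573
Terminal stock prices: S_uu = 108, S_ud = 76.5, S_dd = 54.19
Terminal payoffs (S − K): max(13, 0) = 13, max(-18.5, 0) = 0, max(-40.81, 0) = 0
Node u (S = 90): V_u = e^(−0.01)·[0.4573·13.0000 + 0.5427·0.0000] = 5.8856
Node d (S = 63.75): V_d = e^(−0.01)·[0.4573·0.0000 + 0.5427·0.0000] = 0.0000
Node 0 (S = 75): V_0 = e^(−0.01)·[0.4573·5.8856 + 0.5427·0.0000] = 2.6646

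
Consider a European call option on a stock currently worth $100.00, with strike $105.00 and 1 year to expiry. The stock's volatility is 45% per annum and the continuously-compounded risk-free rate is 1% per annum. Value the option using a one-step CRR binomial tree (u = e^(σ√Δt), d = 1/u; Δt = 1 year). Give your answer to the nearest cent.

CRR parameters: u = e^(σ√Δt) = e^(0.45·√1) = 1.5683, d = 1/u = 0.6376
Per-period rate: rΔt = 0.01·1 = 0.01, so R = e^0.01 = 1.0101
Risk-neutral probability p = (e^0.01 − 0.6376)/(1.5683 − 0.6376) = 0.3724/0.9307 = 0.4002
Terminal stock prices: S_u = 156.8, S_d = 63.76
Terminal payoffs (S − K): max(51.83, 0) = 51.83, max(-41.24, 0) = 0
Node 0 (S = 100): V_0 = e^(−0.01)·[0.4002·51.8312 + 0.5998·0.0000] = 20.5344

$20.53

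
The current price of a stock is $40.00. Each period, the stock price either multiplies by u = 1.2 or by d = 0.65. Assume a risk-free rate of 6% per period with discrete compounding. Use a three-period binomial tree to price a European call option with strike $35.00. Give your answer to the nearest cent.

Risk-neutral probability p = (1 + 0.06 − 0.65)/(1.2 − 0.65) = 0.4100/0.5500 = 0.7455
Terminal stock prices: S_uuu = 69.12, S_uud = 37.44, S_udd = 20.28, S_ddd = 10.98
Terminal payoffs (S − K): max(34.12, 0) = 34.12, max(2.44, 0) = 2.44, max(-14.72, 0) = 0, max(-24.02, 0) = 0
Node uu (S = 57.6): V_uu = 1/1.06·[0.7455·34.1200 + 0.2545·2.4400] = 24.5811
Node ud (S = 31.2): V_ud = 1/1.06·[0.7455·2.4400 + 0.2545·0.0000] = 1.7160
Node dd (S = 16.9): V_dd = 1/1.06·[0.7455·0.0000 + 0.2545·0.0000] = 0.0000
Node u (S = 48): V_u = 1/1.06·[0.7455·24.5811 + 0.2545·1.7160] = 17.6990
Node d (S = 26): V_d = 1/1.06·[0.7455·1.7160 + 0.2545·0.0000] = 1.2068
Node 0 (S = 40): V_0 = 1/1.06·[0.7455·17.6990 + 0.2545·1.2068] = 12.7367

$12.74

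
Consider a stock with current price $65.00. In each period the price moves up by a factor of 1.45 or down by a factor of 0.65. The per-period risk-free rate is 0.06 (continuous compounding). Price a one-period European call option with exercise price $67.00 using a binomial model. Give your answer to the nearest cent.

Risk-neutral probability p = (e^0.06 − 0.65)/(1.45 − 0.65) = 0.4118/0.8000 = 0.5148
Terminal stock prices: S_u = 94.25, S_d = 42.25
Terminal payoffs (S − K): max(27.25, 0) = 27.25, max(-24.75, 0) = 0
Node 0 (S = 65): V_0 = e^(−0.06)·[0.5148·27.2500 + 0.4852·0.0000] = 13.2112

$13.21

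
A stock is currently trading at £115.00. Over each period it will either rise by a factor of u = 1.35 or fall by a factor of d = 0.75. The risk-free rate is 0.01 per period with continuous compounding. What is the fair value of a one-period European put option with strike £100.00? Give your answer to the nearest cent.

Risk-neutral probability p = (e^0.01 − 0.75)/(1.35 − 0.75) = 0.2601/0.6000 = 0.4334
Terminal stock prices: S_u = 155.2, S_d = 86.25
Terminal payoffs (K − S): max(-55.25, 0) = 0, max(13.75, 0) = 13.75
Node 0 (S = 115): V_0 = e^(−0.01)·[0.4334·0.0000 + 0.5666·13.7500] = 7.7130

£7.71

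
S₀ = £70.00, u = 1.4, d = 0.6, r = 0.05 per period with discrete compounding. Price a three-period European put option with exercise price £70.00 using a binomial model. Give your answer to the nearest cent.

£13.66

Risk-neutral probability p = (1 + 0.05 − 0.6)/(1.4 − 0.6) = 0.4500/0.8000 = 0.5625
Terminal stock prices: S_uuu = 192.1, S_uud = 82.32, S_udd = 35.28, S_ddd = 15.12
Terminal payoffs (K − S): max(-122.1, 0) = 0, max(-12.32, 0) = 0, max(34.72, 0) = 34.72, max(54.88, 0) = 54.88
Node uu (S = 137.2): V_uu = 1/1.05·[0.5625·0.0000 + 0.4375·0.0000] = 0.0000
Node ud (S = 58.8): V_ud = 1/1.05·[0.5625·0.0000 + 0.4375·34.7200] = 14.4667
Node dd (S = 25.2): V_dd = 1/1.05·[0.5625·34.7200 + 0.4375·54.8800] = 41.4667
Node u (S = 98): V_u = 1/1.05·[0.5625·0.0000 + 0.4375·14.4667] = 6.0278
Node d (S = 42): V_d = 1/1.05·[0.5625·14.4667 + 0.4375·41.4667] = 25.0278
Node 0 (S = 70): V_0 = 1/1.05·[0.5625·6.0278 + 0.4375·25.0278] = 13.6574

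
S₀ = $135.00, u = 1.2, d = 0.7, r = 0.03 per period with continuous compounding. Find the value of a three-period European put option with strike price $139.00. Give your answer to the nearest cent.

Risk-neutral probability p = (e^0.03 − 0.7)/(1.2 − 0.7) = 0.3305/0.5000 = 0.6609
Terminal stock prices: S_uuu = 233.3, S_uud = 136.1, S_udd = 79.38, S_ddd = 46.3
Terminal payoffs (K − S): max(-94.28, 0) = 0, max(2.92, 0) = 2.92, max(59.62, 0) = 59.62, max(92.7, 0) = 92.7
Node uu (S = 194.4): V_uu = e^(−0.03)·[0.6609·0.0000 + 0.3391·2.9200] = 0.9609
Node ud (S = 113.4): V_ud = e^(−0.03)·[0.6609·2.9200 + 0.3391·59.6200] = 21.4919
Node dd (S = 66.15): V_dd = e^(−0.03)·[0.6609·59.6200 + 0.3391·92.6950] = 68.7419
Node u (S = 162): V_u = e^(−0.03)·[0.6609·0.9609 + 0.3391·21.4919] = 7.6886
Node d (S = 94.5): V_d = e^(−0.03)·[0.6609·21.4919 + 0.3391·68.7419] = 36.4053
Node 0 (S = 135): V_0 = e^(−0.03)·[0.6609·7.6886 + 0.3391·36.4053] = 16.9112

$16.91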